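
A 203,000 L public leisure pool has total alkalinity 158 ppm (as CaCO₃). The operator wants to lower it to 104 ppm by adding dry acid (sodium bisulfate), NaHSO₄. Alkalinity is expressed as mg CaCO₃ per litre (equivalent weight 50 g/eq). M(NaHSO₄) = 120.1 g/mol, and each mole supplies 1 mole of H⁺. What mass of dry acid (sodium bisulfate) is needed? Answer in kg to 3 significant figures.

26.3 kg

Alkalinity to neutralize: (158 − 104) = 54 mg/L as CaCO₃ × 203,000 L = 10,960 g as CaCO₃.
Equivalents of H⁺ required: 10,960 ÷ 50 g/eq = 219.2 eq = 219.2 mol NaHSO₄.
Mass of NaHSO₄: 219.2 × 120.1 = 26,330 g.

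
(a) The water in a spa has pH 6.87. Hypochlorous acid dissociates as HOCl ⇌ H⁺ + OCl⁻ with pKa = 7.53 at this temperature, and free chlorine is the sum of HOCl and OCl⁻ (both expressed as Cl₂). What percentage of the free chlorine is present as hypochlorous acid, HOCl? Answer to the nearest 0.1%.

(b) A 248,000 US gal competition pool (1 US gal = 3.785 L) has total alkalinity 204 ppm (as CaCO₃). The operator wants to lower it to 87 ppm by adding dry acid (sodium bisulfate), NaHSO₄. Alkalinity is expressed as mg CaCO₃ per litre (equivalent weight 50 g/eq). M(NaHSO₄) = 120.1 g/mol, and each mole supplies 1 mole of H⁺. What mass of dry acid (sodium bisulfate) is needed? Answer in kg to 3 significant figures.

(a) 82.0%; (b) 264 kg

(a) [OCl⁻]/[HOCl] = 10^(pH − pKa) = 10^(6.87 − 7.53) = 10^-0.66 = 0.2188.
(a) Fraction as HOCl = 1 / (1 + 0.2188) = 0.8205.

(b) Volume: 248,000 US gal × 3.785 L/gal = 938,680 L.
(b) Alkalinity to neutralize: (204 − 87) = 117 mg/L as CaCO₃ × 938,680 L = 109,800 g as CaCO₃.
(b) Equivalents of H⁺ required: 109,800 ÷ 50 g/eq = 2197 eq = 2197 mol NaHSO₄.
(b) Mass of NaHSO₄: 2197 × 120.1 = 263,800 g.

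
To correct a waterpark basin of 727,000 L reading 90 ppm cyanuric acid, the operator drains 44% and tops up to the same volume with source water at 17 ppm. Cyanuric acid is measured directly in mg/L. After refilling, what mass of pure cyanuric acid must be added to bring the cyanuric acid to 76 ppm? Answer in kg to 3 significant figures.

After draining 44% and refilling: 90 × 0.56 + 17 × 0.44 = 57.88 ppm.
Deficit to target: 76 − 57.88 = 18.12 mg/L.
Mass: 18.12 mg/L × 727,000 L = 13,170 g cyanuric acid.

13.2 kg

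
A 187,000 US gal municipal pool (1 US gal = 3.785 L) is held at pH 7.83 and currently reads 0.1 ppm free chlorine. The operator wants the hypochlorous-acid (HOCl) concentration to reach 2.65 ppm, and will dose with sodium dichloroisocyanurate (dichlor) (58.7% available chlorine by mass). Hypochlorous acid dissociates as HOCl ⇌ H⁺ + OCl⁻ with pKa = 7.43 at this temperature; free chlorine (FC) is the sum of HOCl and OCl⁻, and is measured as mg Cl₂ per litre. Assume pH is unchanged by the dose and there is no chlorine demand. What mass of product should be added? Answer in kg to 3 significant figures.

11.1 kg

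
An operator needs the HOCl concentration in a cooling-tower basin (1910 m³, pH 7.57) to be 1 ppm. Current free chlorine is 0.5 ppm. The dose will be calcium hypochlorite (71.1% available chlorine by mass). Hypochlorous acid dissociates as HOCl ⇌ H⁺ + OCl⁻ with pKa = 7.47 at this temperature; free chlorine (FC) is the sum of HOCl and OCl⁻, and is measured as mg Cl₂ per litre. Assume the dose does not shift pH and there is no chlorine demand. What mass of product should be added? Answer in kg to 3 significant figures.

Volume: 1910 m³ = 1,910,000 L.
[OCl⁻]/[HOCl] = 10^(pH − pKa) = 10^(7.57 − 7.47) = 1.259; fraction as HOCl = 1/(1 + 1.259) = 0.4427.
Free chlorine required for 1 ppm HOCl: 1 / 0.4427 = 2.259 ppm.
FC to add: 2.259 − 0.5 = 1.759 mg/L as Cl₂.
Cl₂ equivalent: 1.759 mg/L × 1,910,000 L = 3360 g.
Product at 71.1% available Cl: 3360 / 0.711 = 4725 g.

4.73 kg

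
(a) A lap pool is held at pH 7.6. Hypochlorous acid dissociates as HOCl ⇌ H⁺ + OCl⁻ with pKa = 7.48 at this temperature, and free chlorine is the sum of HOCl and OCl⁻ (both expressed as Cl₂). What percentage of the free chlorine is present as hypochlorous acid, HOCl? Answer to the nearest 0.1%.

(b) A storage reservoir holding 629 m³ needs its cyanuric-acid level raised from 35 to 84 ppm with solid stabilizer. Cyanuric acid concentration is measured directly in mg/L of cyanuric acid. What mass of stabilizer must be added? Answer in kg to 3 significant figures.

(a) [OCl⁻]/[HOCl] = 10^(pH − pKa) = 10^(7.6 − 7.48) = 10^0.12 = 1.318.
(a) Fraction as HOCl = 1 / (1 + 1.318) = 0.4314.

(b) Volume: 629 m³ = 629,000 L.
(b) CYA to add: (84 − 35) = 49 mg/L × 629,000 L = 30,820 g cyanuric acid.

(a) 43.1%; (b) 30.8 kg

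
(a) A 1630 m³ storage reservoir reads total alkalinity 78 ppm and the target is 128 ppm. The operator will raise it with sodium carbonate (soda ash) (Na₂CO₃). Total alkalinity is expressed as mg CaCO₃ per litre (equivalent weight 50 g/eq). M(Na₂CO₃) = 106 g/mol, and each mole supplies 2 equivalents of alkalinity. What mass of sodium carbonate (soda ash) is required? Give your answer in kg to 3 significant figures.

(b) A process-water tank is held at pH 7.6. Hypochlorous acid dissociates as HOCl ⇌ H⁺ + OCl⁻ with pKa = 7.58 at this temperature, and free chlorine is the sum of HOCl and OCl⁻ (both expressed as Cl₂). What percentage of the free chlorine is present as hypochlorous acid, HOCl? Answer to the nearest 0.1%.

(a) 86.4 kg; (b) 48.8%

(a) Volume: 1630 m³ = 1,630,000 L.
(a) Alkalinity to add: (128 − 78) = 50 mg/L as CaCO₃ × 1,630,000 L = 81,500 g as CaCO₃.
(a) Equivalents: 81,500 g ÷ 50 g/eq = 1630 eq.
(a) Each mole of Na₂CO₃ supplies 2 eq, so 1630 / 2 = 815 mol.
(a) Mass: 815 mol × 106 g/mol = 86,390 g.

(b) [OCl⁻]/[HOCl] = 10^(pH − pKa) = 10^(7.6 − 7.58) = 10^0.02 = 1.047.
(b) Fraction as HOCl = 1 / (1 + 1.047) = 0.4885.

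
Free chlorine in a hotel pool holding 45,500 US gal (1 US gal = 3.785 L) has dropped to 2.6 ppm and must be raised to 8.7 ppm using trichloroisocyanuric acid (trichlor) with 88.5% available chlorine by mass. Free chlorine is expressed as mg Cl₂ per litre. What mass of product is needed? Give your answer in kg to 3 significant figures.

1.19 kg

Volume: 45,500 US gal × 3.785 L/gal = 172,218 L.
Chlorine deficit: 8.7 − 2.6 = 6.1 ppm = 6.1 mg/L as Cl₂.
Cl₂ equivalent needed: 6.1 mg/L × 172,218 L = 1,051,000 mg = 1051 g.
Product at 88.5% available chlorine: 1051 / 0.885 = 1187 g.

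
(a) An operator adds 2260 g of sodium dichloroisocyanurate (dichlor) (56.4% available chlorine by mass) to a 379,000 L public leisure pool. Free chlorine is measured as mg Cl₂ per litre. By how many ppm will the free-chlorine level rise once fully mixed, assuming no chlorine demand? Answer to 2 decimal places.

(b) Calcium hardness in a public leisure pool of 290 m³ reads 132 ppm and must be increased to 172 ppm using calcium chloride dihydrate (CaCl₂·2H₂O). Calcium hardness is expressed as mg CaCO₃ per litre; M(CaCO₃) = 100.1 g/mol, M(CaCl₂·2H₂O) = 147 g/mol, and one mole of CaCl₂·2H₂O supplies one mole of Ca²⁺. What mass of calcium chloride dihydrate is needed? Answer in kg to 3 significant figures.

(a) 3.36 ppm; (b) 17.0 kg

(a) Available chlorine delivered: 2260 g × 0.564 = 1275 g as Cl₂.
(a) Concentration rise: 1275 g / 379,000 L = 3.363 mg/L = 3.36 ppm.

(b) Volume: 290 m³ = 290,000 L.
(b) Hardness to add: (172 − 132) = 40 mg/L as CaCO₃ × 290,000 L = 11,600 g as CaCO₃.
(b) Moles of Ca²⁺ (1 mol Ca²⁺ ≡ 1 mol CaCO₃): 11,600 / 100.1 g/mol = 115.9 mol.
(b) Mass of CaCl₂·2H₂O: 115.9 × 147 = 17,030 g.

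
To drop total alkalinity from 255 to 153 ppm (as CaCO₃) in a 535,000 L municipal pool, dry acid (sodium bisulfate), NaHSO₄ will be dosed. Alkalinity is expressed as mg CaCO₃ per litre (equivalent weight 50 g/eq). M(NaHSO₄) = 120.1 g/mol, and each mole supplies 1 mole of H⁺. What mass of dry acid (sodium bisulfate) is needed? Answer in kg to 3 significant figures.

Alkalinity to neutralize: (255 − 153) = 102 mg/L as CaCO₃ × 535,000 L = 54,570 g as CaCO₃.
Equivalents of H⁺ required: 54,570 ÷ 50 g/eq = 1091 eq = 1091 mol NaHSO₄.
Mass of NaHSO₄: 1091 × 120.1 = 131,100 g.

131 kg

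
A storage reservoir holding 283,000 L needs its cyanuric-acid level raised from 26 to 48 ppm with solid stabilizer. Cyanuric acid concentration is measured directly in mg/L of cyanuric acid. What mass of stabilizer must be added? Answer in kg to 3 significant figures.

CYA to add: (48 − 26) = 22 mg/L × 283,000 L = 6226 g cyanuric acid.

6.23 kg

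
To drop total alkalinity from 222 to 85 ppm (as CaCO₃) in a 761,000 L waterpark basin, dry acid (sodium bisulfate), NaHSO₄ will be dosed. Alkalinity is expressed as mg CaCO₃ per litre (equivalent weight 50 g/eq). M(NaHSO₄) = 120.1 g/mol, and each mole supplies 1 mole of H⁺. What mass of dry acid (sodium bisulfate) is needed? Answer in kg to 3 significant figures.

250 kg

Alkalinity to neutralize: (222 − 85) = 137 mg/L as CaCO₃ × 761,000 L = 104,300 g as CaCO₃.
Equivalents of H⁺ required: 104,300 ÷ 50 g/eq = 2085 eq = 2085 mol NaHSO₄.
Mass of NaHSO₄: 2085 × 120.1 = 250,400 g.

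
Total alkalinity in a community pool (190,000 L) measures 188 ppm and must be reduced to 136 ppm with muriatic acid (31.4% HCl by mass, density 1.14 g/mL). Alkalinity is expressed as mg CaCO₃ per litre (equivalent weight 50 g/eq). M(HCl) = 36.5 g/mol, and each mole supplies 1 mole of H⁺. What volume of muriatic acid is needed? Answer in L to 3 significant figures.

20.1 L

Alkalinity to neutralize: (188 − 136) = 52 mg/L as CaCO₃ × 190,000 L = 9880 g as CaCO₃.
Equivalents of H⁺ required: 9880 ÷ 50 g/eq = 197.6 eq = 197.6 mol HCl.
Mass of HCl: 197.6 × 36.5 = 7212 g.
Mass of 31.4% solution: 7212 / 0.314 = 22,970 g.
Volume: 22,970 g ÷ 1.14 g/mL = 20,150 mL.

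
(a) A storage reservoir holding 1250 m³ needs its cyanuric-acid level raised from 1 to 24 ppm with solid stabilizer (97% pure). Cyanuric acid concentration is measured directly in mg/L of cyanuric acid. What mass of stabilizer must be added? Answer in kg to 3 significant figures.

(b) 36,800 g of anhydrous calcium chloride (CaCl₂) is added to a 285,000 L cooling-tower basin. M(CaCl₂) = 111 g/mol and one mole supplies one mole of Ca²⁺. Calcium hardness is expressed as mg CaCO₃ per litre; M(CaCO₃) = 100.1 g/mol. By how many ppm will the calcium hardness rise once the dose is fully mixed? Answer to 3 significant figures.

(a) 29.6 kg; (b) 116 ppm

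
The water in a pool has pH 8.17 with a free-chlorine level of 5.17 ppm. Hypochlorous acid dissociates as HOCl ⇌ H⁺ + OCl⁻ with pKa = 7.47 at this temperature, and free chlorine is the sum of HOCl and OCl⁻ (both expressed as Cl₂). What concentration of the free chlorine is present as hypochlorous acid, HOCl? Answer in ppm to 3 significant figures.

0.860 ppm

[OCl⁻]/[HOCl] = 10^(pH − pKa) = 10^(8.17 − 7.47) = 10^0.70 = 5.012.
Fraction as HOCl = 1 / (1 + 5.012) = 0.1663.
HOCl = 0.1663 × 5.17 ppm = 0.86 ppm.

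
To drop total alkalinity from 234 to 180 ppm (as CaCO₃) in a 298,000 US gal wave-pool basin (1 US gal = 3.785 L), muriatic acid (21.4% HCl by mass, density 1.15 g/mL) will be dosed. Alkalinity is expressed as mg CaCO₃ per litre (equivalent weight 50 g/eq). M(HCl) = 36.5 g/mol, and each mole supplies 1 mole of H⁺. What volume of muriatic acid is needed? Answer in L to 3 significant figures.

181 L

Volume: 298,000 US gal × 3.785 L/gal = 1,127,930 L.
Alkalinity to neutralize: (234 − 180) = 54 mg/L as CaCO₃ × 1,127,930 L = 60,910 g as CaCO₃.
Equivalents of H⁺ required: 60,910 ÷ 50 g/eq = 1218 eq = 1218 mol HCl.
Mass of HCl: 1218 × 36.5 = 44,460 g.
Mass of 21.4% solution: 44,460 / 0.214 = 207,800 g.
Volume: 207,800 g ÷ 1.15 g/mL = 180,700 mL.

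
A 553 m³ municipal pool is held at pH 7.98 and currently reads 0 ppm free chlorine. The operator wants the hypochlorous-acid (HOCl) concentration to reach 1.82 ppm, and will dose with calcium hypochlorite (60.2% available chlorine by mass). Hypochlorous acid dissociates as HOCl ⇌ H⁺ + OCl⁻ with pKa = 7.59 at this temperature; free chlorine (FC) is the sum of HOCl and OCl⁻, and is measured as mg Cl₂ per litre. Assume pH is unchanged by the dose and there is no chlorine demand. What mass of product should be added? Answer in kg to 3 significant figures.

5.78 kg

Volume: 553 m³ = 553,000 L.
[OCl⁻]/[HOCl] = 10^(pH − pKa) = 10^(7.98 − 7.59) = 2.455; fraction as HOCl = 1/(1 + 2.455) = 0.2895.
Free chlorine required for 1.82 ppm HOCl: 1.82 / 0.2895 = 6.288 ppm.
FC to add: 6.288 − 0 = 6.288 mg/L as Cl₂.
Cl₂ equivalent: 6.288 mg/L × 553,000 L = 3477 g.
Product at 60.2% available Cl: 3477 / 0.602 = 5776 g.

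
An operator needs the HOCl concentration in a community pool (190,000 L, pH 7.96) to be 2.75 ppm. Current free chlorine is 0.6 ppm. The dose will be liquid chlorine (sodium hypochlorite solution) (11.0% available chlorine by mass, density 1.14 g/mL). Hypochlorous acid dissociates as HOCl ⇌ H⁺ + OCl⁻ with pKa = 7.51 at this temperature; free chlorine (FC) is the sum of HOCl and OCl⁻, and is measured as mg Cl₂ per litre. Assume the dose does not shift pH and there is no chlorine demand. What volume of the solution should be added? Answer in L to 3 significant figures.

15.0 L

[OCl⁻]/[HOCl] = 10^(pH − pKa) = 10^(7.96 − 7.51) = 2.818; fraction as HOCl = 1/(1 + 2.818) = 0.2619.
Free chlorine required for 2.75 ppm HOCl: 2.75 / 0.2619 = 10.5 ppm.
FC to add: 10.5 − 0.6 = 9.901 mg/L as Cl₂.
Cl₂ equivalent: 9.901 mg/L × 190,000 L = 1881 g.
Product at 11.0% available Cl: 1881 / 0.11 = 17,100 g.
Volume: 17,100 g ÷ 1.14 g/mL = 15,000 mL.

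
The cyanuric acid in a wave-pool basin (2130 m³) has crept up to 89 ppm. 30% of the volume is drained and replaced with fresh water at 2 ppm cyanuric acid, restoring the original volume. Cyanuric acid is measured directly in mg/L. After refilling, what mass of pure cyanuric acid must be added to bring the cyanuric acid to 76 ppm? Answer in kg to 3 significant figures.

27.9 kg

Volume: 2130 m³ = 2,130,000 L.
After draining 30% and refilling: 89 × 0.70 + 2 × 0.30 = 62.9 ppm.
Deficit to target: 76 − 62.9 = 13.1 mg/L.
Mass: 13.1 mg/L × 2,130,000 L = 27,900 g cyanuric acid.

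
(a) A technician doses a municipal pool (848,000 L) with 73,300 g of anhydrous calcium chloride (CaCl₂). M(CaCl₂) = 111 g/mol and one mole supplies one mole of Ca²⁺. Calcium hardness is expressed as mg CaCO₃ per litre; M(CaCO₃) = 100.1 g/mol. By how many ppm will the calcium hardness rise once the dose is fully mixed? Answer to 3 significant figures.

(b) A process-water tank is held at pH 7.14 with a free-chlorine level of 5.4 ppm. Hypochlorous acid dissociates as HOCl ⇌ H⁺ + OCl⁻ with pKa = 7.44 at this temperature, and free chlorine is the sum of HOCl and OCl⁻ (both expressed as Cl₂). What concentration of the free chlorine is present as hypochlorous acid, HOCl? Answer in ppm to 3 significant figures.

(a) 78.0 ppm; (b) 3.60 ppm

(a) Moles of Ca²⁺: 73,300 g ÷ 111 g/mol = 660.4 mol.
(a) As CaCO₃: 660.4 mol × 100.1 g/mol = 66,100 g.
(a) Rise: 66,100 g / 848,000 L × 1000 = 77.95 mg/L.

(b) [OCl⁻]/[HOCl] = 10^(pH − pKa) = 10^(7.14 − 7.44) = 10^-0.30 = 0.5012.
(b) Fraction as HOCl = 1 / (1 + 0.5012) = 0.6661.
(b) HOCl = 0.6661 × 5.4 ppm = 3.597 ppm.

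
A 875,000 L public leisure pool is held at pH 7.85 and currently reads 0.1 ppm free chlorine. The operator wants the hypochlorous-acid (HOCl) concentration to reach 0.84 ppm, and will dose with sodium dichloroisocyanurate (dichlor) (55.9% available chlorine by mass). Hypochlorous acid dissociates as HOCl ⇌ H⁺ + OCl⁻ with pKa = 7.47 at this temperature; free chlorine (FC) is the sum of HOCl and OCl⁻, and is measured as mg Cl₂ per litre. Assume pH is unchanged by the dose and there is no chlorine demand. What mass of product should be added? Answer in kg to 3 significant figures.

4.31 kg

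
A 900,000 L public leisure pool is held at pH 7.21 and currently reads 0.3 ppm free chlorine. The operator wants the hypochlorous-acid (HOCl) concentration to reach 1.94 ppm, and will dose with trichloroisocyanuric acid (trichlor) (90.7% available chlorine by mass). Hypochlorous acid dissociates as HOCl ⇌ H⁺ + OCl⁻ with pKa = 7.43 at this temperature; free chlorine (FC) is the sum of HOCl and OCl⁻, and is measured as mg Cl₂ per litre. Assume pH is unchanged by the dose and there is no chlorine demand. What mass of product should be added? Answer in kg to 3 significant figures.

2.79 kg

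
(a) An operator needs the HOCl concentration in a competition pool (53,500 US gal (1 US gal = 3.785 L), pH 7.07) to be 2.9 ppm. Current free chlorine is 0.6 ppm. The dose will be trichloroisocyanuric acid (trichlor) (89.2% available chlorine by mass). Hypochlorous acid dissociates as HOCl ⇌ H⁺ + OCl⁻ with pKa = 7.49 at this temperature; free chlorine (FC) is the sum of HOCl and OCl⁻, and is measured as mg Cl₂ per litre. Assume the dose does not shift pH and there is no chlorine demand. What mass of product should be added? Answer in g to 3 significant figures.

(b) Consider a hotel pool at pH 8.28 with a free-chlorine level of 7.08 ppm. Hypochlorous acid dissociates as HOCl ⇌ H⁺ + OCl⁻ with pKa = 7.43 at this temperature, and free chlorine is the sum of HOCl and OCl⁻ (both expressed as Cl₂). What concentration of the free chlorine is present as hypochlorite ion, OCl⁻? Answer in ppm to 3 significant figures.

(a) Volume: 53,500 US gal × 3.785 L/gal = 202,498 L.
(a) [OCl⁻]/[HOCl] = 10^(pH − pKa) = 10^(7.07 − 7.49) = 0.3802; fraction as HOCl = 1/(1 + 0.3802) = 0.7245.
(a) Free chlorine required for 2.9 ppm HOCl: 2.9 / 0.7245 = 4.003 ppm.
(a) FC to add: 4.003 − 0.6 = 3.403 mg/L as Cl₂.
(a) Cl₂ equivalent: 3.403 mg/L × 202,498 L = 689 g.
(a) Product at 89.2% available Cl: 689 / 0.892 = 772.4 g.

(b) [OCl⁻]/[HOCl] = 10^(pH − pKa) = 10^(8.28 − 7.43) = 10^0.85 = 7.079.
(b) Fraction as HOCl = 1 / (1 + 7.079) = 0.1238.
(b) OCl⁻ = (1 − 0.1238) × 7.08 ppm = 6.204 ppm.

(a) 772 g; (b) 6.20 ppm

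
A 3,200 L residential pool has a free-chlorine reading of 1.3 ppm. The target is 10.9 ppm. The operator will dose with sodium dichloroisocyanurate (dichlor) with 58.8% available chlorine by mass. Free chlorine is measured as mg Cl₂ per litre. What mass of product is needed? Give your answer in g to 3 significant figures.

52.2 g

Chlorine deficit: 10.9 − 1.3 = 9.6 ppm = 9.6 mg/L as Cl₂.
Cl₂ equivalent needed: 9.6 mg/L × 3,200 L = 30,720 mg = 30.72 g.
Product at 58.8% available chlorine: 30.72 / 0.588 = 52.24 g.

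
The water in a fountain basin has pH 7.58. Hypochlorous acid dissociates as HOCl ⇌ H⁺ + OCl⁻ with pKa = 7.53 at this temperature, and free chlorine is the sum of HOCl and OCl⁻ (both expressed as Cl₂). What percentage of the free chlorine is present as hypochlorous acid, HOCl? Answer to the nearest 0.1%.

[OCl⁻]/[HOCl] = 10^(pH − pKa) = 10^(7.58 − 7.53) = 10^0.05 = 1.122.
Fraction as HOCl = 1 / (1 + 1.122) = 0.4712.

47.1%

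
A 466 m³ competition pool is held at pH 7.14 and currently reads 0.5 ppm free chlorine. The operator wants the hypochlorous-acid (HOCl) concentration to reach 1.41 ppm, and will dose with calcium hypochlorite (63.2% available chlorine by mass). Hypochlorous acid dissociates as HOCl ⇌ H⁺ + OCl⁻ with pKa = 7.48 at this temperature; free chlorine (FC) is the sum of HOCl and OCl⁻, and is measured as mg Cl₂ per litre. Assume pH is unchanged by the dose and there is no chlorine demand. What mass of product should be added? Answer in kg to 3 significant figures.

Volume: 466 m³ = 466,000 L.
[OCl⁻]/[HOCl] = 10^(pH − pKa) = 10^(7.14 − 7.48) = 0.4571; fraction as HOCl = 1/(1 + 0.4571) = 0.6863.
Free chlorine required for 1.41 ppm HOCl: 1.41 / 0.6863 = 2.054 ppm.
FC to add: 2.054 − 0.5 = 1.554 mg/L as Cl₂.
Cl₂ equivalent: 1.554 mg/L × 466,000 L = 724.4 g.
Product at 63.2% available Cl: 724.4 / 0.632 = 1146 g.

1.15 kg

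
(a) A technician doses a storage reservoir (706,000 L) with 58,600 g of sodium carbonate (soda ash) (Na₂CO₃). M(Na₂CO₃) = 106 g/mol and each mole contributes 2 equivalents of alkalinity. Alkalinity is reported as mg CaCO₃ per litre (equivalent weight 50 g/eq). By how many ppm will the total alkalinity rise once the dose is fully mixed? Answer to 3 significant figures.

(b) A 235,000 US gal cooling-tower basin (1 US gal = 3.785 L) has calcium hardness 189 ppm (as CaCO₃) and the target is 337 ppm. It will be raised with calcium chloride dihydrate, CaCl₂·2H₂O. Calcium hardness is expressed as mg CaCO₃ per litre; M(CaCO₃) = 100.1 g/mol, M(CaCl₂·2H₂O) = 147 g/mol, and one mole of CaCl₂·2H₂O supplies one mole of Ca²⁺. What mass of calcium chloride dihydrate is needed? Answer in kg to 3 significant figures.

(a) Moles of Na₂CO₃: 58,600 g ÷ 106 g/mol = 552.8 mol → 1106 eq of alkalinity.
(a) As CaCO₃: 1106 eq × 50 g/eq = 55,280 g.
(a) Rise: 55,280 g / 706,000 L × 1000 = 78.3 mg/L.

(b) Volume: 235,000 US gal × 3.785 L/gal = 889,475 L.
(b) Hardness to add: (337 − 189) = 148 mg/L as CaCO₃ × 889,475 L = 131,600 g as CaCO₃.
(b) Moles of Ca²⁺ (1 mol Ca²⁺ ≡ 1 mol CaCO₃): 131,600 / 100.1 g/mol = 1315 mol.
(b) Mass of CaCl₂·2H₂O: 1315 × 147 = 193,300 g.

(a) 78.3 ppm; (b) 193 kg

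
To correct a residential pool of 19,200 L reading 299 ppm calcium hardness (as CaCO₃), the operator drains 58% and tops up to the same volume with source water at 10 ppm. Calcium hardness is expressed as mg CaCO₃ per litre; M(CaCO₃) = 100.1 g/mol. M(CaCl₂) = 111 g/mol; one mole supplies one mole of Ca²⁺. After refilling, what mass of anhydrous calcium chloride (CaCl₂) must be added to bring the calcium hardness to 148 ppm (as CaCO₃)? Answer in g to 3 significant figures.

After draining 58% and refilling: 299 × 0.42 + 10 × 0.58 = 131.38 ppm.
Deficit to target: 148 − 131.38 = 16.62 mg/L.
As CaCO₃: 16.62 mg/L × 19,200 L = 319.1 g; ÷ 100.1 = 3.188 mol Ca²⁺.
Mass: 3.188 × 111 = 353.9 g.

354 g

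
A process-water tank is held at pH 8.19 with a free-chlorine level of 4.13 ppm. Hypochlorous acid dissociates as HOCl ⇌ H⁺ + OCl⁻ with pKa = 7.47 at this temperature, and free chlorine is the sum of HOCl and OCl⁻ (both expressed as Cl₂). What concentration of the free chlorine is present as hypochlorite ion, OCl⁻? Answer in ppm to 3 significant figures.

[OCl⁻]/[HOCl] = 10^(pH − pKa) = 10^(8.19 − 7.47) = 10^0.72 = 5.248.
Fraction as HOCl = 1 / (1 + 5.248) = 0.16.
OCl⁻ = (1 − 0.16) × 4.13 ppm = 3.469 ppm.

3.47 ppm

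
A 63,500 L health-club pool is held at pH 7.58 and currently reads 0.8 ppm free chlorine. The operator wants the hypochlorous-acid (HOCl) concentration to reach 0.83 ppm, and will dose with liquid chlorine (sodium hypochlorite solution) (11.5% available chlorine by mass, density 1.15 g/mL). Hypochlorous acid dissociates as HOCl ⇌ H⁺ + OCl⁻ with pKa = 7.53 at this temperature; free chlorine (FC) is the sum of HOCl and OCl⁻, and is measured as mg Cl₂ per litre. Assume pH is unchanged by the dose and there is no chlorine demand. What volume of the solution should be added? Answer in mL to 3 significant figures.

462 mL

[OCl⁻]/[HOCl] = 10^(pH − pKa) = 10^(7.58 − 7.53) = 1.122; fraction as HOCl = 1/(1 + 1.122) = 0.4712.
Free chlorine required for 0.83 ppm HOCl: 0.83 / 0.4712 = 1.761 ppm.
FC to add: 1.761 − 0.8 = 0.9613 mg/L as Cl₂.
Cl₂ equivalent: 0.9613 mg/L × 63,500 L = 61.04 g.
Product at 11.5% available Cl: 61.04 / 0.115 = 530.8 g.
Volume: 530.8 g ÷ 1.15 g/mL = 461.6 mL.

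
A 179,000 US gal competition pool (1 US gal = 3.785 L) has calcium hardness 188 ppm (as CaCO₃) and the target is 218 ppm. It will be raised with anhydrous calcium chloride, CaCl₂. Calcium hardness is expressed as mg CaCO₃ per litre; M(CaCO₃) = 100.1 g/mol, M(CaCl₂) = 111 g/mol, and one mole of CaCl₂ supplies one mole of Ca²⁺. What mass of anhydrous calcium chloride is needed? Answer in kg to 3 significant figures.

Volume: 179,000 US gal × 3.785 L/gal = 677,515 L.
Hardness to add: (218 − 188) = 30 mg/L as CaCO₃ × 677,515 L = 20,330 g as CaCO₃.
Moles of Ca²⁺ (1 mol Ca²⁺ ≡ 1 mol CaCO₃): 20,330 / 100.1 g/mol = 203.1 mol.
Mass of CaCl₂: 203.1 × 111 = 22,540 g.

22.5 kg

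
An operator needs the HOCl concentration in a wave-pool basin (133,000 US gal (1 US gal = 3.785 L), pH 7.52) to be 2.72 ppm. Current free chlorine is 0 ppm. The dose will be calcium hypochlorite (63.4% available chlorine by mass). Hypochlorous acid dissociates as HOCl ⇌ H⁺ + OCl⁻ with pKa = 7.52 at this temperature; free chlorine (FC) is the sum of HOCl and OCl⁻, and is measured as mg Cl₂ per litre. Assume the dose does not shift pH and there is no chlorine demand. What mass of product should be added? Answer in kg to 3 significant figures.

4.32 kg

Volume: 133,000 US gal × 3.785 L/gal = 503,405 L.
[OCl⁻]/[HOCl] = 10^(pH − pKa) = 10^(7.52 − 7.52) = 1; fraction as HOCl = 1/(1 + 1) = 0.5.
Free chlorine required for 2.72 ppm HOCl: 2.72 / 0.5 = 5.44 ppm.
FC to add: 5.44 − 0 = 5.44 mg/L as Cl₂.
Cl₂ equivalent: 5.44 mg/L × 503,405 L = 2739 g.
Product at 63.4% available Cl: 2739 / 0.634 = 4319 g.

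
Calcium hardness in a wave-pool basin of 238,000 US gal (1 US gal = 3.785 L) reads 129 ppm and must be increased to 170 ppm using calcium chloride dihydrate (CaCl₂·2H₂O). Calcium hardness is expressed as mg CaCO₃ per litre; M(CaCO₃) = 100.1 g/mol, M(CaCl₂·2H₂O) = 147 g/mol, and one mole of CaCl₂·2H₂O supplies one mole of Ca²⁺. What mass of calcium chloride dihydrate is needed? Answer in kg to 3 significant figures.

54.2 kg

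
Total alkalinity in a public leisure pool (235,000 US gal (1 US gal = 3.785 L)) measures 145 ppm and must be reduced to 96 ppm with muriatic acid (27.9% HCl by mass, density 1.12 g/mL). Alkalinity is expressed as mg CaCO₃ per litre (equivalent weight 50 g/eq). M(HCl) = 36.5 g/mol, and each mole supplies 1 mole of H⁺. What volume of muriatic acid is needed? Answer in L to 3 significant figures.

102 L

Volume: 235,000 US gal × 3.785 L/gal = 889,475 L.
Alkalinity to neutralize: (145 − 96) = 49 mg/L as CaCO₃ × 889,475 L = 43,580 g as CaCO₃.
Equivalents of H⁺ required: 43,580 ÷ 50 g/eq = 871.7 eq = 871.7 mol HCl.
Mass of HCl: 871.7 × 36.5 = 31,820 g.
Mass of 27.9% solution: 31,820 / 0.279 = 114,000 g.
Volume: 114,000 g ÷ 1.12 g/mL = 101,800 mL.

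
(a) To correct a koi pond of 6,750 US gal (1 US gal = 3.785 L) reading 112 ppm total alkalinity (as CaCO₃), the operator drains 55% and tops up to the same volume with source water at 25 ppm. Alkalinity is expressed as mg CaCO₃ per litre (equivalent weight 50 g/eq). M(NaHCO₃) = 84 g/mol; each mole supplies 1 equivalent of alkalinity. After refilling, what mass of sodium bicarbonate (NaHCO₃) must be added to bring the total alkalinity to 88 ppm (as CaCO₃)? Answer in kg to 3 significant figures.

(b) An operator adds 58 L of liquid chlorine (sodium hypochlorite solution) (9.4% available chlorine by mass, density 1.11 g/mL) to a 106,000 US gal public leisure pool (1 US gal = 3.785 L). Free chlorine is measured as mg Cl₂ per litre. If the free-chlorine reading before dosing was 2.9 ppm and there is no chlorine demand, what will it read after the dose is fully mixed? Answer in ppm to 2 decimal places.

(a) 1.02 kg; (b) 17.98 ppm

(a) Volume: 6,750 US gal × 3.785 L/gal = 25,549 L.
(a) After draining 55% and refilling: 112 × 0.45 + 25 × 0.55 = 64.15 ppm.
(a) Deficit to target: 88 − 64.15 = 23.85 mg/L.
(a) As CaCO₃: 23.85 mg/L × 25,549 L = 609.3 g; ÷ 50 g/eq ÷ 1 = 12.19 mol NaHCO₃.
(a) Mass: 12.19 × 84 = 1024 g.

(b) Volume: 106,000 US gal × 3.785 L/gal = 401,210 L.
(b) Mass of solution: 58 L × 1000 mL/L × 1.11 g/mL = 64,380 g.
(b) Available chlorine delivered: 64,380 g × 0.094 = 6052 g as Cl₂.
(b) Concentration rise: 6052 g / 401,210 L = 15.08 mg/L = 15.08 ppm.
(b) Final FC: 2.9 + 15.08 = 17.98 ppm.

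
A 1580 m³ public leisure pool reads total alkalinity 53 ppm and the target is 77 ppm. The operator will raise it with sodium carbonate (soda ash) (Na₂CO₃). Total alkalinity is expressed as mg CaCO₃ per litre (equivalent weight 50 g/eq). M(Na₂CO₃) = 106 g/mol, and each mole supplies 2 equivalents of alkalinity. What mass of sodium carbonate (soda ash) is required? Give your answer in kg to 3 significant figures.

40.2 kg

Volume: 1580 m³ = 1,580,000 L.
Alkalinity to add: (77 − 53) = 24 mg/L as CaCO₃ × 1,580,000 L = 37,920 g as CaCO₃.
Equivalents: 37,920 g ÷ 50 g/eq = 758.4 eq.
Each mole of Na₂CO₃ supplies 2 eq, so 758.4 / 2 = 379.2 mol.
Mass: 379.2 mol × 106 g/mol = 40,200 g.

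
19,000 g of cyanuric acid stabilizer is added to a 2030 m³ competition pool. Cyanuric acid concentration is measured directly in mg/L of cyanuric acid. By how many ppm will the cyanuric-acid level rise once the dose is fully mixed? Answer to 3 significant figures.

Volume: 2030 m³ = 2,030,000 L.
Rise: 19,000 g / 2,030,000 L × 1000 = 9.36 mg/L.

9.36 ppm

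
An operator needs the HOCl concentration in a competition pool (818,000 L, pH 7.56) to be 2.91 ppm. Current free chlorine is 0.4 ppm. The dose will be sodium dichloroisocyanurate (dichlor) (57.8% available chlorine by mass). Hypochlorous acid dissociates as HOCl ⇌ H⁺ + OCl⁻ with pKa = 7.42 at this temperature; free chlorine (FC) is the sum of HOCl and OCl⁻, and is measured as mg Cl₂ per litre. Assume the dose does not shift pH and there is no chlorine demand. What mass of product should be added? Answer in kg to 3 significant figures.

9.24 kg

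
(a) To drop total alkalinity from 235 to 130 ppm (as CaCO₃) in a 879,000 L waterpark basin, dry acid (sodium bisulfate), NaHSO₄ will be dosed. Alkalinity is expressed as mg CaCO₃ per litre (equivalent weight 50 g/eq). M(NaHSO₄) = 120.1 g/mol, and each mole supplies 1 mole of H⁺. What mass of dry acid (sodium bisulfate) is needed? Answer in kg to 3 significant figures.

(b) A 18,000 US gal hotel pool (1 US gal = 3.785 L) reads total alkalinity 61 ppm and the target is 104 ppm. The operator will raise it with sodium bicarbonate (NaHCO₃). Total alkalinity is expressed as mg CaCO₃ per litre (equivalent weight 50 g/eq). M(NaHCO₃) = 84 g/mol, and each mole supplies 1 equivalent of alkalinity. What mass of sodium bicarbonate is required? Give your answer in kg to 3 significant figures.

(a) Alkalinity to neutralize: (235 − 130) = 105 mg/L as CaCO₃ × 879,000 L = 92,300 g as CaCO₃.
(a) Equivalents of H⁺ required: 92,300 ÷ 50 g/eq = 1846 eq = 1846 mol NaHSO₄.
(a) Mass of NaHSO₄: 1846 × 120.1 = 221,700 g.

(b) Volume: 18,000 US gal × 3.785 L/gal = 68,130 L.
(b) Alkalinity to add: (104 − 61) = 43 mg/L as CaCO₃ × 68,130 L = 2930 g as CaCO₃.
(b) Equivalents: 2930 g ÷ 50 g/eq = 58.59 eq.
(b) NaHCO₃ supplies 1 eq per mole → 58.59 mol.
(b) Mass: 58.59 mol × 84 g/mol = 4922 g.

(a) 222 kg; (b) 4.92 kg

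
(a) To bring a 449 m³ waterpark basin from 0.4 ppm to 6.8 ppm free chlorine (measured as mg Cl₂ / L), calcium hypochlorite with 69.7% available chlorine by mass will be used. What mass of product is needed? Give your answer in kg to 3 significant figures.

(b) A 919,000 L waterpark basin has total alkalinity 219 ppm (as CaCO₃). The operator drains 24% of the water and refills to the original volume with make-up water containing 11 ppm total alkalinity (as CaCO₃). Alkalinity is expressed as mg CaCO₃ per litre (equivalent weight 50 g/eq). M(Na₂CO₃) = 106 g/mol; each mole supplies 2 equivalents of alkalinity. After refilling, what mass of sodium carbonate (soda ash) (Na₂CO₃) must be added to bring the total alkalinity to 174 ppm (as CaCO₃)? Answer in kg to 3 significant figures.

(a) Volume: 449 m³ = 449,000 L.
(a) Chlorine deficit: 6.8 − 0.4 = 6.4 ppm = 6.4 mg/L as Cl₂.
(a) Cl₂ equivalent needed: 6.4 mg/L × 449,000 L = 2,874,000 mg = 2874 g.
(a) Product at 69.7% available chlorine: 2874 / 0.697 = 4123 g.

(b) After draining 24% and refilling: 219 × 0.76 + 11 × 0.24 = 169.08 ppm.
(b) Deficit to target: 174 − 169.08 = 4.92 mg/L.
(b) As CaCO₃: 4.92 mg/L × 919,000 L = 4521 g; ÷ 50 g/eq ÷ 2 = 45.21 mol Na₂CO₃.
(b) Mass: 45.21 × 106 = 4793 g.

(a) 4.12 kg; (b) 4.79 kg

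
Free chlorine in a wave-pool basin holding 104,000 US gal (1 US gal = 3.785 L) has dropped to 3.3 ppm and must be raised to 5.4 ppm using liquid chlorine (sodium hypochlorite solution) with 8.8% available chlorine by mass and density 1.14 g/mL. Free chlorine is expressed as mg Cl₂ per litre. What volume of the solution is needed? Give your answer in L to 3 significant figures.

8.24 L

Volume: 104,000 US gal × 3.785 L/gal = 393,640 L.
Chlorine deficit: 5.4 − 3.3 = 2.1 ppm = 2.1 mg/L as Cl₂.
Cl₂ equivalent needed: 2.1 mg/L × 393,640 L = 826,600 mg = 826.6 g.
Product at 8.8% available chlorine: 826.6 / 0.088 = 9394 g.
Volume at density 1.14 g/mL: 9394 g ÷ 1.14 g/mL = 8240 mL.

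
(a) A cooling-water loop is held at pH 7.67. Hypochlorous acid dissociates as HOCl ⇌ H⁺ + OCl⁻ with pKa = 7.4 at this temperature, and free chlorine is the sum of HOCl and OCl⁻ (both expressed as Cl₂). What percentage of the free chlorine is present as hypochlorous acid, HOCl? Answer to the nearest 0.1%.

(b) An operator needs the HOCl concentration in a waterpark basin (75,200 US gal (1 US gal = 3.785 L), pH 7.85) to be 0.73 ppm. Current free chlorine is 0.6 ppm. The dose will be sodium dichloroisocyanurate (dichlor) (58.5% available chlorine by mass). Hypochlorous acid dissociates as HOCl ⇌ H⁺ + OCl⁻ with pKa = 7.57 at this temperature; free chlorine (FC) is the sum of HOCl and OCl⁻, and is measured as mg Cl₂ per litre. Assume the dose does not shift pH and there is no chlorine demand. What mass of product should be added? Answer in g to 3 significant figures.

(a) [OCl⁻]/[HOCl] = 10^(pH − pKa) = 10^(7.67 − 7.4) = 10^0.27 = 1.862.
(a) Fraction as HOCl = 1 / (1 + 1.862) = 0.3494.

(b) Volume: 75,200 US gal × 3.785 L/gal = 284,632 L.
(b) [OCl⁻]/[HOCl] = 10^(pH − pKa) = 10^(7.85 − 7.57) = 1.905; fraction as HOCl = 1/(1 + 1.905) = 0.3442.
(b) Free chlorine required for 0.73 ppm HOCl: 0.73 / 0.3442 = 2.121 ppm.
(b) FC to add: 2.121 − 0.6 = 1.521 mg/L as Cl₂.
(b) Cl₂ equivalent: 1.521 mg/L × 284,632 L = 432.9 g.
(b) Product at 58.5% available Cl: 432.9 / 0.585 = 740 g.

(a) 34.9%; (b) 740 g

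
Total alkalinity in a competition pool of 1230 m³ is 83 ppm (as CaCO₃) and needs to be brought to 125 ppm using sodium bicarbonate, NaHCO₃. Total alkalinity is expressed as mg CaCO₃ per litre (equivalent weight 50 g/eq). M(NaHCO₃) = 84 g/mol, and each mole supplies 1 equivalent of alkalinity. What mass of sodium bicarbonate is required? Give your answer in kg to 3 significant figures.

86.8 kg

Volume: 1230 m³ = 1,230,000 L.
Alkalinity to add: (125 − 83) = 42 mg/L as CaCO₃ × 1,230,000 L = 51,660 g as CaCO₃.
Equivalents: 51,660 g ÷ 50 g/eq = 1033 eq.
NaHCO₃ supplies 1 eq per mole → 1033 mol.
Mass: 1033 mol × 84 g/mol = 86,790 g.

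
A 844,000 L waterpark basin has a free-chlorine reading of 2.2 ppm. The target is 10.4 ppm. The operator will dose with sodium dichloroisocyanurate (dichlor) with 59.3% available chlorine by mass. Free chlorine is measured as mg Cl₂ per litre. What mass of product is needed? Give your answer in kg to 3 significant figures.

Chlorine deficit: 10.4 − 2.2 = 8.2 ppm = 8.2 mg/L as Cl₂.
Cl₂ equivalent needed: 8.2 mg/L × 844,000 L = 6,921,000 mg = 6921 g.
Product at 59.3% available chlorine: 6921 / 0.593 = 11,670 g.

11.7 kg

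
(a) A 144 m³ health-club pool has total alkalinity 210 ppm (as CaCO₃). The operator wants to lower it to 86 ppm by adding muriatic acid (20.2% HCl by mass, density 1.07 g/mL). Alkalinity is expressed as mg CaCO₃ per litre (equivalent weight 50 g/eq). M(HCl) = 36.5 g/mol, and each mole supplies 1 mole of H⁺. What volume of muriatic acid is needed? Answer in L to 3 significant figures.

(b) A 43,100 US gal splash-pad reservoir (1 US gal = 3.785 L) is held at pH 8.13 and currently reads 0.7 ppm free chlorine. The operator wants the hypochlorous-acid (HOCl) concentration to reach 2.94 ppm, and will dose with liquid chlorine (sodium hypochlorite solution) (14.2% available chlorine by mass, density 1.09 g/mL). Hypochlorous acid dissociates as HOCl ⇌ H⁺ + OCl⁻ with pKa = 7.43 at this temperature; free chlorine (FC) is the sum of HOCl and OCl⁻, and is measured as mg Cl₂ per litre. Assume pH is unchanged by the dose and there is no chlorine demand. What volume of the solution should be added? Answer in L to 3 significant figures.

(a) Volume: 144 m³ = 144,000 L.
(a) Alkalinity to neutralize: (210 − 86) = 124 mg/L as CaCO₃ × 144,000 L = 17,860 g as CaCO₃.
(a) Equivalents of H⁺ required: 17,860 ÷ 50 g/eq = 357.1 eq = 357.1 mol HCl.
(a) Mass of HCl: 357.1 × 36.5 = 13,030 g.
(a) Mass of 20.2% solution: 13,030 / 0.202 = 64,530 g.
(a) Volume: 64,530 g ÷ 1.07 g/mL = 60,310 mL.

(b) Volume: 43,100 US gal × 3.785 L/gal = 163,134 L.
(b) [OCl⁻]/[HOCl] = 10^(pH − pKa) = 10^(8.13 − 7.43) = 5.012; fraction as HOCl = 1/(1 + 5.012) = 0.1663.
(b) Free chlorine required for 2.94 ppm HOCl: 2.94 / 0.1663 = 17.67 ppm.
(b) FC to add: 17.67 − 0.7 = 16.97 mg/L as Cl₂.
(b) Cl₂ equivalent: 16.97 mg/L × 163,134 L = 2769 g.
(b) Product at 14.2% available Cl: 2769 / 0.142 = 19,500 g.
(b) Volume: 19,500 g ÷ 1.09 g/mL = 17,890 mL.

(a) 60.3 L; (b) 17.9 L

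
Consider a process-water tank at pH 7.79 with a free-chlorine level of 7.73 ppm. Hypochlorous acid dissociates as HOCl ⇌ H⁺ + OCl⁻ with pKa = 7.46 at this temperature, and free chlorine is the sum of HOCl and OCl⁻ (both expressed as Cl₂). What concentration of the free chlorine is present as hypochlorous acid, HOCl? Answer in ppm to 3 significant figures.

[OCl⁻]/[HOCl] = 10^(pH − pKa) = 10^(7.79 − 7.46) = 10^0.33 = 2.138.
Fraction as HOCl = 1 / (1 + 2.138) = 0.3187.
HOCl = 0.3187 × 7.73 ppm = 2.463 ppm.

2.46 ppm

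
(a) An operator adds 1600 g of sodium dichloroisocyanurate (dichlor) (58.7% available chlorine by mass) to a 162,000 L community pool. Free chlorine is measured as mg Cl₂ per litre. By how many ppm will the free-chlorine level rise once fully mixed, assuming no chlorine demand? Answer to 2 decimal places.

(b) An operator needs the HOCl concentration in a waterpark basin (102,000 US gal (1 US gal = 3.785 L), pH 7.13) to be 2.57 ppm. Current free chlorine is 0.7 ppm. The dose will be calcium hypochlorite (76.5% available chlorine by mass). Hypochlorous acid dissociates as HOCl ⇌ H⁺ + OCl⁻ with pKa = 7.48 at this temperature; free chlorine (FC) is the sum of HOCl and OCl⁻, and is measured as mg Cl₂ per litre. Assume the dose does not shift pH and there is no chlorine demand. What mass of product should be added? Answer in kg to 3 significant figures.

(a) 5.80 ppm; (b) 1.52 kg

(a) Available chlorine delivered: 1600 g × 0.587 = 939.2 g as Cl₂.
(a) Concentration rise: 939.2 g / 162,000 L = 5.798 mg/L = 5.80 ppm.

(b) Volume: 102,000 US gal × 3.785 L/gal = 386,070 L.
(b) [OCl⁻]/[HOCl] = 10^(pH − pKa) = 10^(7.13 − 7.48) = 0.4467; fraction as HOCl = 1/(1 + 0.4467) = 0.6912.
(b) Free chlorine required for 2.57 ppm HOCl: 2.57 / 0.6912 = 3.718 ppm.
(b) FC to add: 3.718 − 0.7 = 3.018 mg/L as Cl₂.
(b) Cl₂ equivalent: 3.018 mg/L × 386,070 L = 1165 g.
(b) Product at 76.5% available Cl: 1165 / 0.765 = 1523 g.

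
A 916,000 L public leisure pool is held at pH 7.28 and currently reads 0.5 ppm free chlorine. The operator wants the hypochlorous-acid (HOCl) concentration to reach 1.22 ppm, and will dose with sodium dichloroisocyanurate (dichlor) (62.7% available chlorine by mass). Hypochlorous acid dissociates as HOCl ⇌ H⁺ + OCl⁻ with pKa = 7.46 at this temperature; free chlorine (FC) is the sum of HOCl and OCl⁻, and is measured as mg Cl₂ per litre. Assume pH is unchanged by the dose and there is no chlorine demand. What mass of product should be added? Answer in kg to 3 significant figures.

2.23 kg

[OCl⁻]/[HOCl] = 10^(pH − pKa) = 10^(7.28 − 7.46) = 0.6607; fraction as HOCl = 1/(1 + 0.6607) = 0.6022.
Free chlorine required for 1.22 ppm HOCl: 1.22 / 0.6022 = 2.026 ppm.
FC to add: 2.026 − 0.5 = 1.526 mg/L as Cl₂.
Cl₂ equivalent: 1.526 mg/L × 916,000 L = 1398 g.
Product at 62.7% available Cl: 1398 / 0.627 = 2229 g.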